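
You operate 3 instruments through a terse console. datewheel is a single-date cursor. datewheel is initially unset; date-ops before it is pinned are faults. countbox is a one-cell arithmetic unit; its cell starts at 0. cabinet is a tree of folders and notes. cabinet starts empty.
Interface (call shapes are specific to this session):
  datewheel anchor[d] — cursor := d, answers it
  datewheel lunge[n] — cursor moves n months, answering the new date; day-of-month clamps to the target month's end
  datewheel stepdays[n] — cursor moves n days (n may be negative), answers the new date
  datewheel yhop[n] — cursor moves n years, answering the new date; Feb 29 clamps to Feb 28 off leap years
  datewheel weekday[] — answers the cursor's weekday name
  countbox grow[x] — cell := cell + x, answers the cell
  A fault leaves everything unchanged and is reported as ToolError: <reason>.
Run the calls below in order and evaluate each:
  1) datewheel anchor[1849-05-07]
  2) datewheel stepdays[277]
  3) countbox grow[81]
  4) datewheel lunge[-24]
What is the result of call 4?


Do: datewheel anchor[1849-05-07]
See: 1849-05-07
Do: datewheel stepdays[277]
See: 1850-02-08
Do: countbox grow[81]
See: 81
Do: datewheel lunge[-24]
See: 1848-02-08

Answer: 1848-02-08


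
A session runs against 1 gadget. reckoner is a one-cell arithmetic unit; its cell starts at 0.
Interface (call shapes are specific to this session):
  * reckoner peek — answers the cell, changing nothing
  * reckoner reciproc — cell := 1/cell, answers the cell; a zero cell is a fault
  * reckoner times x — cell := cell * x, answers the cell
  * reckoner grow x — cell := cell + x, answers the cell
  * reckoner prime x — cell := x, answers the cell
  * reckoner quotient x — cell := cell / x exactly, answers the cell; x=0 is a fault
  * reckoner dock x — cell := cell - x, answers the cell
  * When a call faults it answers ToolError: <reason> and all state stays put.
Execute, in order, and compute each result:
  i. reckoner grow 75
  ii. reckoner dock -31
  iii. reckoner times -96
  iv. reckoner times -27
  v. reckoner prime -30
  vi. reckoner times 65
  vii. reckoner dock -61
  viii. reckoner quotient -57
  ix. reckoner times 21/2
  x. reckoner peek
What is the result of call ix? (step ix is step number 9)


Answer: 13223/38

Derivation:
Step: reckoner grow[75]
Result: 75
Step: reckoner dock[-31]
Result: 106
Step: reckoner times[-96]
Result: -10176
Step: reckoner times[-27]
Result: 274752
Step: reckoner prime[-30]
Result: -30
Step: reckoner times[65]
Result: -1950
Step: reckoner dock[-61]
Result: -1889
Step: reckoner quotient[-57]
Result: 1889/57
Step: reckoner times[21/2]
Result: 13223/38
Step: reckoner peek[]
Result: 13223/38


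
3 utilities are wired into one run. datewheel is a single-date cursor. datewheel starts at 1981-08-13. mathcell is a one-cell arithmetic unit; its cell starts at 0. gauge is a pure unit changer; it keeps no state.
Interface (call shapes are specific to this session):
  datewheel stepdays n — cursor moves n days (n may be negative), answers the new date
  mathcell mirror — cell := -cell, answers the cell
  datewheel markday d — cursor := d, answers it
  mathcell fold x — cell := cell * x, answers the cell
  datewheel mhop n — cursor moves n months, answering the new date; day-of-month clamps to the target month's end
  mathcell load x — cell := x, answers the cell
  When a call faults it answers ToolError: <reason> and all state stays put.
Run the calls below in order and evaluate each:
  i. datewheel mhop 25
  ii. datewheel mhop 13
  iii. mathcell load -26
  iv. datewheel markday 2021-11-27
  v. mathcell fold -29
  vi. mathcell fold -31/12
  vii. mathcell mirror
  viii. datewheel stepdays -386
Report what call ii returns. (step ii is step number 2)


! datewheel mhop(25) => 1983-09-13
! datewheel mhop(13) => 1984-10-13
! mathcell load(-26) => -26
! datewheel markday(2021-11-27) => 2021-11-27
! mathcell fold(-29) => 754
! mathcell fold(-31/12) => -11687/6
! mathcell mirror() => 11687/6
! datewheel stepdays(-386) => 2020-11-06

Answer: 1984-10-13


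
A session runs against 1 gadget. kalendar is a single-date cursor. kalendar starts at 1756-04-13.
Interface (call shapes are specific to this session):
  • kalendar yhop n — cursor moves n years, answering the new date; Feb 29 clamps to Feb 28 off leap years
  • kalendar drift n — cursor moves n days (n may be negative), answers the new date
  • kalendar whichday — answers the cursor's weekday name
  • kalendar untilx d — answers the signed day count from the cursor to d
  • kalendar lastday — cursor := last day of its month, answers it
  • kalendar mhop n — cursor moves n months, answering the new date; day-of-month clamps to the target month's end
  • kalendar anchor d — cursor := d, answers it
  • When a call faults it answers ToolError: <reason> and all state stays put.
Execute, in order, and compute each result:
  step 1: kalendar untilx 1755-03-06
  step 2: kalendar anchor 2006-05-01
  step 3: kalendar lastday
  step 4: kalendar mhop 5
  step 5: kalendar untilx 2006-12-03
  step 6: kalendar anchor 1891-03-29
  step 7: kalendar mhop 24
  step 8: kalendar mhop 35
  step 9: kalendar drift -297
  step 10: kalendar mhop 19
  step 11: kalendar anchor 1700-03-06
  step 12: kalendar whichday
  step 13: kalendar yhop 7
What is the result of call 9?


→ kalendar untilx(d='1755-03-06')
← -404
→ kalendar anchor(d='2006-05-01')
← 2006-05-01
→ kalendar lastday()
← 2006-05-31
→ kalendar mhop(n='5')
← 2006-10-31
→ kalendar untilx(d='2006-12-03')
← 33
→ kalendar anchor(d='1891-03-29')
← 1891-03-29
→ kalendar mhop(n='24')
← 1893-03-29
→ kalendar mhop(n='35')
← 1896-02-29
→ kalendar drift(n='-297')
← 1895-05-08
→ kalendar mhop(n='19')
← 1896-12-08
→ kalendar anchor(d='1700-03-06')
← 1700-03-06
→ kalendar whichday()
← Saturday
→ kalendar yhop(n='7')
← 1707-03-06

Answer: 1895-05-08


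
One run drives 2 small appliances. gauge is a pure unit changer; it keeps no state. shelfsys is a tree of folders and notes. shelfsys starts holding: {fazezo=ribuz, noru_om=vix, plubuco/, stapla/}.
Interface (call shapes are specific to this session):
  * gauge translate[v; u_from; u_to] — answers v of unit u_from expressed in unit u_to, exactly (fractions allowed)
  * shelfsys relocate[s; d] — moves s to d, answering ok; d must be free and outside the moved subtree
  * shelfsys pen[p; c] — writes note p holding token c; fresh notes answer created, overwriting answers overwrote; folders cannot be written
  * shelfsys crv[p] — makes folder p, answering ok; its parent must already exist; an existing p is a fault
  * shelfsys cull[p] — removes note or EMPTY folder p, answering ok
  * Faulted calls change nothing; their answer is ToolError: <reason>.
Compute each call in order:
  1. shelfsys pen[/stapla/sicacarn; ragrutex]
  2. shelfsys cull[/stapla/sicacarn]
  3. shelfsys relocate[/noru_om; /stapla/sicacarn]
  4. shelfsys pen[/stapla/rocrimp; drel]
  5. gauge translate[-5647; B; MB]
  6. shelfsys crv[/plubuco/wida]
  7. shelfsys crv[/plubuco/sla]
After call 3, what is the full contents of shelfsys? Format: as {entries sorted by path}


·→ shelfsys pen(p='/stapla/sicacarn', c='ragrutex')
·← created
·→ shelfsys cull(p='/stapla/sicacarn')
·← ok
·→ shelfsys relocate(s='/noru_om', d='/stapla/sicacarn')
·← ok
·→ shelfsys pen(p='/stapla/rocrimp', c='drel')
·← created
·→ gauge translate(v='-5647', u_from='B', u_to='MB')
·← -5647/1000000
·→ shelfsys crv(p='/plubuco/wida')
·← ok
·→ shelfsys crv(p='/plubuco/sla')
·← ok

Answer: {fazezo=ribuz, plubuco/, stapla/, stapla/sicacarn=vix}


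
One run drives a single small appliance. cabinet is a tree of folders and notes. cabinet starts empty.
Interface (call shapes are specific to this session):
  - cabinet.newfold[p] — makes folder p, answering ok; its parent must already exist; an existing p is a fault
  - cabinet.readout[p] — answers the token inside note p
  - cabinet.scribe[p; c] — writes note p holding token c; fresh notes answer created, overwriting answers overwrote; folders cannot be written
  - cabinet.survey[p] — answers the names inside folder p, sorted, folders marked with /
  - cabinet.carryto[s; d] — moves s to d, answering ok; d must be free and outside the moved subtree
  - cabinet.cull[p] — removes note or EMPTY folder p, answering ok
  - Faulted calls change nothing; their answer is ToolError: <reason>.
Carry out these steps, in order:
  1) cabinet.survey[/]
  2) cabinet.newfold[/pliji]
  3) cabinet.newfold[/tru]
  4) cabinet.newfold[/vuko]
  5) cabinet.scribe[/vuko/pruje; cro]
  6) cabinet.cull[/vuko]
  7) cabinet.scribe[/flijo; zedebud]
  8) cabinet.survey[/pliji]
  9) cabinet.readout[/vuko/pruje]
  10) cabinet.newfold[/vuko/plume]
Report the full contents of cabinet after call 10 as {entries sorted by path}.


Answer: {flijo=zedebud, pliji/, tru/, vuko/, vuko/plume/, vuko/pruje=cro}

Derivation:
% cabinet.survey(p=/) : []
% cabinet.newfold(p=/pliji) : ok
% cabinet.newfold(p=/tru) : ok
% cabinet.newfold(p=/vuko) : ok
% cabinet.scribe(p=/vuko/pruje, c=cro) : created
% cabinet.cull(p=/vuko) : ToolError: not empty
% cabinet.scribe(p=/flijo, c=zedebud) : created
% cabinet.survey(p=/pliji) : []
% cabinet.readout(p=/vuko/pruje) : cro
% cabinet.newfold(p=/vuko/plume) : ok


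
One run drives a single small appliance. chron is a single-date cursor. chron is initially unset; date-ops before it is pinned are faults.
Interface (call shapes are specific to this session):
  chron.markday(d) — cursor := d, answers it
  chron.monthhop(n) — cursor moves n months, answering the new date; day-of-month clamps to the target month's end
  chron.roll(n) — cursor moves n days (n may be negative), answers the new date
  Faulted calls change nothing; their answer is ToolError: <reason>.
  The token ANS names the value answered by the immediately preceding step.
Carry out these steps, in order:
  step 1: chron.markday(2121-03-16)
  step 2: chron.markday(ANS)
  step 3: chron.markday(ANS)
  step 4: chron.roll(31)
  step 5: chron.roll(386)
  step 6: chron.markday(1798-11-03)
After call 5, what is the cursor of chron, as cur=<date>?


Answer: cur=2122-05-07

Derivation:
% chron.markday 2121-03-16
= 2121-03-16
% chron.markday ANS
= 2121-03-16
% chron.markday ANS
= 2121-03-16
% chron.roll 31
= 2121-04-16
% chron.roll 386
= 2122-05-07
% chron.markday 1798-11-03
= 1798-11-03


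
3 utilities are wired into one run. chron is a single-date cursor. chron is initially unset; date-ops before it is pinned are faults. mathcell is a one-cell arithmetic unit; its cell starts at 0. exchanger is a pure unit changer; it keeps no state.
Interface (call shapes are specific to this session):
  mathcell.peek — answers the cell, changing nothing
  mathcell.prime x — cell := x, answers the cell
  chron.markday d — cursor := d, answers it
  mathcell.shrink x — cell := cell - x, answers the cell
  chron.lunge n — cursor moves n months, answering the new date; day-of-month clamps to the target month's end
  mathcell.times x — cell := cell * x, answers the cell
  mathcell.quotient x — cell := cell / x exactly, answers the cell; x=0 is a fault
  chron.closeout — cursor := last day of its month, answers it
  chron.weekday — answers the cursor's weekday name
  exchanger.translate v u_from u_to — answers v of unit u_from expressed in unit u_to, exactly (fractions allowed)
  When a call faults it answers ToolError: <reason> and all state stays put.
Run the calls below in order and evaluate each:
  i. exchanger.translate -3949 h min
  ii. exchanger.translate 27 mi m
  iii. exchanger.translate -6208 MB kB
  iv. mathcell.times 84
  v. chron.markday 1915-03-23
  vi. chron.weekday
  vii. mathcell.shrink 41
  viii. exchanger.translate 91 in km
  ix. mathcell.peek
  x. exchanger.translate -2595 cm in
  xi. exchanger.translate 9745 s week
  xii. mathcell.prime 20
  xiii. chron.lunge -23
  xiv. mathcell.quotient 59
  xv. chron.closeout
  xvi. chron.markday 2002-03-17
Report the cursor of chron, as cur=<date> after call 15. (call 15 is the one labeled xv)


Act: translate[v→-3949; u_from→h; u_to→min]
Obs: -236940
Act: translate[v→27; u_from→mi; u_to→m]
Obs: 5431536/125
Act: translate[v→-6208; u_from→MB; u_to→kB]
Obs: -6208000
Act: times[x→84]
Obs: 0
Act: markday[d→1915-03-23]
Obs: 1915-03-23
Act: weekday[]
Obs: Tuesday
Act: shrink[x→41]
Obs: -41
Act: translate[v→91; u_from→in; u_to→km]
Obs: 11557/5000000
Act: peek[]
Obs: -41
Act: translate[v→-2595; u_from→cm; u_to→in]
Obs: -129750/127
Act: translate[v→9745; u_from→s; u_to→week]
Obs: 1949/120960
Act: prime[x→20]
Obs: 20
Act: lunge[n→-23]
Obs: 1913-04-23
Act: quotient[x→59]
Obs: 20/59
Act: closeout[]
Obs: 1913-04-30
Act: markday[d→2002-03-17]
Obs: 2002-03-17

Answer: cur=1913-04-30


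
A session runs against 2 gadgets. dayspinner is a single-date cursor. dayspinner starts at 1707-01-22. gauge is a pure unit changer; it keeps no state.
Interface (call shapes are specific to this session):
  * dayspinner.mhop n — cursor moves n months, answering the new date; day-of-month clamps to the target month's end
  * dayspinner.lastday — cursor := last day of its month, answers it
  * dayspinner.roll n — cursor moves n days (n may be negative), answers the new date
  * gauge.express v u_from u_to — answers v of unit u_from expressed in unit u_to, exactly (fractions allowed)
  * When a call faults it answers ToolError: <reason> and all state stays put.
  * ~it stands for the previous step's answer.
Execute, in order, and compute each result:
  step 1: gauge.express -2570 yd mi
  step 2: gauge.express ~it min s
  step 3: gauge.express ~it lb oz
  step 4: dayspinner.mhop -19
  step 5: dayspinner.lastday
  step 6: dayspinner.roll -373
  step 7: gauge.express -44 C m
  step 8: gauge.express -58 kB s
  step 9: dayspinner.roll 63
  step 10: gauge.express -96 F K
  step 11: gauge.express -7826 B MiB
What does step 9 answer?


Answer: 1704-08-24

Derivation:
Step: gauge.express[v: -2570; u_from: yd; u_to: mi]
Result: -257/176
Step: gauge.express[v: ~it; u_from: min; u_to: s]
Result: -3855/44
Step: gauge.express[v: ~it; u_from: lb; u_to: oz]
Result: -15420/11
Step: dayspinner.mhop[n: -19]
Result: 1705-06-22
Step: dayspinner.lastday[]
Result: 1705-06-30
Step: dayspinner.roll[n: -373]
Result: 1704-06-22
Step: gauge.express[v: -44; u_from: C; u_to: m]
Result: ToolError: incompatible units
Step: gauge.express[v: -58; u_from: kB; u_to: s]
Result: ToolError: incompatible units
Step: dayspinner.roll[n: 63]
Result: 1704-08-24
Step: gauge.express[v: -96; u_from: F; u_to: K]
Result: 36367/180
Step: gauge.express[v: -7826; u_from: B; u_to: MiB]
Result: -3913/524288


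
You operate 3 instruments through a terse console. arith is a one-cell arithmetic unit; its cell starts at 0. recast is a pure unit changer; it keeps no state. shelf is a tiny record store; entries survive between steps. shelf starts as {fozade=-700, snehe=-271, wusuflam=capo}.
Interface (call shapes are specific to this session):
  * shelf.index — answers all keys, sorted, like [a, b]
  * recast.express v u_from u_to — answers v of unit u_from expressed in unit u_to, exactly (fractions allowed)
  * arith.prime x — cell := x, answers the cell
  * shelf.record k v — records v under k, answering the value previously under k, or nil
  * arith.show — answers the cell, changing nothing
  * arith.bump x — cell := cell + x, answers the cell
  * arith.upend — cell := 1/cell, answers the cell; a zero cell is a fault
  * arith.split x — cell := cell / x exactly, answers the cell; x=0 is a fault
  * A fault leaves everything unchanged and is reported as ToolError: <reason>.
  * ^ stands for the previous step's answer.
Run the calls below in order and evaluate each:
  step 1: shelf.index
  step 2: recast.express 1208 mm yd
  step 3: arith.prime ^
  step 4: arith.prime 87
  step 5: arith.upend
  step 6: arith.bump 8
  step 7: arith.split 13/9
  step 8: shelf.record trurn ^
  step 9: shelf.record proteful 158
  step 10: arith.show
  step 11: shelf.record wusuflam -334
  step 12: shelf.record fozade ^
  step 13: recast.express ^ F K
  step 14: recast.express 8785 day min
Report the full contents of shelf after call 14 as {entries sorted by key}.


Do: index[]
See: [fozade, snehe, wusuflam]
Do: express[v=1208; u_from=mm; u_to=yd]
See: 1510/1143
Do: prime[x=^]
See: 1510/1143
Do: prime[x=87]
See: 87
Do: upend[]
See: 1/87
Do: bump[x=8]
See: 697/87
Do: split[x=13/9]
See: 2091/377
Do: record[k=trurn; v=^]
See: nil
Do: record[k=proteful; v=158]
See: nil
Do: show[]
See: 2091/377
Do: record[k=wusuflam; v=-334]
See: capo
Do: record[k=fozade; v=^]
See: -700
Do: express[v=^; u_from=F; u_to=K]
See: -8011/60
Do: express[v=8785; u_from=day; u_to=min]
See: 12650400

Answer: {fozade=capo, proteful=158, snehe=-271, trurn=2091/377, wusuflam=-334}


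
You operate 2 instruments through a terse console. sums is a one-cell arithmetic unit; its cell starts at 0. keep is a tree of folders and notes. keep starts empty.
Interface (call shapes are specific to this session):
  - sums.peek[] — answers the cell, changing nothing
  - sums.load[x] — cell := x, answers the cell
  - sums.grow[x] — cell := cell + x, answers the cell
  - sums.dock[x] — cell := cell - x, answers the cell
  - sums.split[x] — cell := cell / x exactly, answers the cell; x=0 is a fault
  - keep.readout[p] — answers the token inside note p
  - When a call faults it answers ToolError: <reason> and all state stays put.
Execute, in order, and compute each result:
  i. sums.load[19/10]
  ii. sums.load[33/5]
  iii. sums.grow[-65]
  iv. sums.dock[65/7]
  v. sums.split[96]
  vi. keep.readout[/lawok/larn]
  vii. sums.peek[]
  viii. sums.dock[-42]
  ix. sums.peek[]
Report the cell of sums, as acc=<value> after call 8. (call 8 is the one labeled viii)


[in] load 19/10
= 19/10
[in] load 33/5
= 33/5
[in] grow -65
= -292/5
[in] dock 65/7
= -2369/35
[in] split 96
= -2369/3360
[in] readout /lawok/larn
= ToolError: not found
[in] peek
= -2369/3360
[in] dock -42
= 138751/3360
[in] peek
= 138751/3360

Answer: acc=138751/3360


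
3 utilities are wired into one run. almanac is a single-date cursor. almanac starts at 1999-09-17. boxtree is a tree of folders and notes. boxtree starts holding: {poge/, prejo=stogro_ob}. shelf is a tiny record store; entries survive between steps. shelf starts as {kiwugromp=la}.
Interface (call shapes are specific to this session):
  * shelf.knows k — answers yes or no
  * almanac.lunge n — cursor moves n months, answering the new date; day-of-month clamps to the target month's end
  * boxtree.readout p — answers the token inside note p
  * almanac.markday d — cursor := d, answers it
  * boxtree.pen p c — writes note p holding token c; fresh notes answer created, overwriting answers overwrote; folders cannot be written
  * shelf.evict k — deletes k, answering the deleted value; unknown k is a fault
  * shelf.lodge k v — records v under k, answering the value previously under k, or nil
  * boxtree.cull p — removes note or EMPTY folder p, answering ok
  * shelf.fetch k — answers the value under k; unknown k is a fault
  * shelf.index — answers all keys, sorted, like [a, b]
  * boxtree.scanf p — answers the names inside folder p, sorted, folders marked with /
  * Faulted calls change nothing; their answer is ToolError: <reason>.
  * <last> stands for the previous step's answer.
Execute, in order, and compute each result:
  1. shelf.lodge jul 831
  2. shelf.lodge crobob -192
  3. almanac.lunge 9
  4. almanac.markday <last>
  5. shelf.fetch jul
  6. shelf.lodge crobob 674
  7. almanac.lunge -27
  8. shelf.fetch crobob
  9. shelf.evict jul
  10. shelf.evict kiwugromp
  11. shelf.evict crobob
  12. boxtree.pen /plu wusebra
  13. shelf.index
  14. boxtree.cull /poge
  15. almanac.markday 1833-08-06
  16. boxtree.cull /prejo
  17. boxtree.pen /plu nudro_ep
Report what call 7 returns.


Answer: 1998-03-17

Derivation:
# lodge(k=jul, v=831) : nil
# lodge(k=crobob, v=-192) : nil
# lunge(n=9) : 2000-06-17
# markday(d=<last>) : 2000-06-17
# fetch(k=jul) : 831
# lodge(k=crobob, v=674) : -192
# lunge(n=-27) : 1998-03-17
# fetch(k=crobob) : 674
# evict(k=jul) : 831
# evict(k=kiwugromp) : la
# evict(k=crobob) : 674
# pen(p=/plu, c=wusebra) : created
# index() : []
# cull(p=/poge) : ok
# markday(d=1833-08-06) : 1833-08-06
# cull(p=/prejo) : ok
# pen(p=/plu, c=nudro_ep) : overwrote


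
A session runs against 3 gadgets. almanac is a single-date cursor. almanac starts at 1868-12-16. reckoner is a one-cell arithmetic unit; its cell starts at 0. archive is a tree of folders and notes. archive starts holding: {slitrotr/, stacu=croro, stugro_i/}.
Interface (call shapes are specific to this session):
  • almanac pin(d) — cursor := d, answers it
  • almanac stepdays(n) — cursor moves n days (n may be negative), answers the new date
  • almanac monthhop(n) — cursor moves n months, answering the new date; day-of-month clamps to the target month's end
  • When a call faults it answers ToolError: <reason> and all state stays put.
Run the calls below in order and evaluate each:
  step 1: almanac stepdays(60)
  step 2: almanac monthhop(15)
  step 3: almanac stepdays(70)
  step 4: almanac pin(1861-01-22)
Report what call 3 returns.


// 1. almanac stepdays(n='60') => 1869-02-14
// 2. almanac monthhop(n='15') => 1870-05-14
// 3. almanac stepdays(n='70') => 1870-07-23
// 4. almanac pin(d='1861-01-22') => 1861-01-22

Answer: 1870-07-23


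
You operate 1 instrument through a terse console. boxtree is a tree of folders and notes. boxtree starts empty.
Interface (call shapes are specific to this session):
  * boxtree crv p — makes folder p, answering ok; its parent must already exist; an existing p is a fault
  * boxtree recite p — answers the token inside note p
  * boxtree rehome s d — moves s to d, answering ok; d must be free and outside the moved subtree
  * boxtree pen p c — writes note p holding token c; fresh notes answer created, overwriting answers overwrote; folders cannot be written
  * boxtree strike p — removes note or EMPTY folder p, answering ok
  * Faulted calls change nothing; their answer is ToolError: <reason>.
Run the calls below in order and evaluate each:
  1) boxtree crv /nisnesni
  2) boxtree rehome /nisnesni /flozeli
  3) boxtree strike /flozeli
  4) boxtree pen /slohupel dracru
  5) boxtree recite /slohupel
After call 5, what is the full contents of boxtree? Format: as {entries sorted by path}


Answer: {slohupel=dracru}

Derivation:
! 1. boxtree crv(p: /nisnesni) : ok
! 2. boxtree rehome(s: /nisnesni, d: /flozeli) : ok
! 3. boxtree strike(p: /flozeli) : ok
! 4. boxtree pen(p: /slohupel, c: dracru) : created
! 5. boxtree recite(p: /slohupel) : dracru


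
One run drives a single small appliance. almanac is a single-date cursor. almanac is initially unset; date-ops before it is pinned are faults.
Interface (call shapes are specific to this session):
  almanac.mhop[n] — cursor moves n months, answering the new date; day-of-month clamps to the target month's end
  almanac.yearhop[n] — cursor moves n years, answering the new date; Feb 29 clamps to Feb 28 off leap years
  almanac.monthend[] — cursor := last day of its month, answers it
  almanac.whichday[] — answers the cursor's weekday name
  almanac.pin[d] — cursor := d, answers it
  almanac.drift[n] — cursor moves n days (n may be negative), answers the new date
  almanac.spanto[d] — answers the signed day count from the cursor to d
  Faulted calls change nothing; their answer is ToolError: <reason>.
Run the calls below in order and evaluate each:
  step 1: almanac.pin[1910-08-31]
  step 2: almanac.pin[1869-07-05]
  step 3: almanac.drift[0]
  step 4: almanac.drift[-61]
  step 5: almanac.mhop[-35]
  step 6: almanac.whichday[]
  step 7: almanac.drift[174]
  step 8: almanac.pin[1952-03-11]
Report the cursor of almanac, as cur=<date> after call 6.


Answer: cur=1866-06-05

Derivation:
Step: pin[d: 1910-08-31]
Result: 1910-08-31
Step: pin[d: 1869-07-05]
Result: 1869-07-05
Step: drift[n: 0]
Result: 1869-07-05
Step: drift[n: -61]
Result: 1869-05-05
Step: mhop[n: -35]
Result: 1866-06-05
Step: whichday[]
Result: Tuesday
Step: drift[n: 174]
Result: 1866-11-26
Step: pin[d: 1952-03-11]
Result: 1952-03-11


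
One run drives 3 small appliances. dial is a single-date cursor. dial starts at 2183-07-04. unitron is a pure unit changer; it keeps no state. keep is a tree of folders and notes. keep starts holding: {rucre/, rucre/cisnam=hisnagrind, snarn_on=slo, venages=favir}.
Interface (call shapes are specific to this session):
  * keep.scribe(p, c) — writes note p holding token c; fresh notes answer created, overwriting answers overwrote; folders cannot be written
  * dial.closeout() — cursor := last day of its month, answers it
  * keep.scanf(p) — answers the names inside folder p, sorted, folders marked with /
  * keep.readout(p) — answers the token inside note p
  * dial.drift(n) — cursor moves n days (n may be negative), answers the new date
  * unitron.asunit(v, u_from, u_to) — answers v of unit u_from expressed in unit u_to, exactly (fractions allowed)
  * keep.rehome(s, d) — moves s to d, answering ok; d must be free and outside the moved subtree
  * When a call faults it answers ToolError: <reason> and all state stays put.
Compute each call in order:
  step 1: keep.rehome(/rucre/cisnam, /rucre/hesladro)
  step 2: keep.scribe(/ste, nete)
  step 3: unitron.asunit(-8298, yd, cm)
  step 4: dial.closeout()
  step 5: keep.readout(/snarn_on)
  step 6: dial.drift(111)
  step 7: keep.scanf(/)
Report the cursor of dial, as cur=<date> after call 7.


Answer: cur=2183-11-19

Derivation:
==> rehome(s: /rucre/cisnam, d: /rucre/hesladro)
<== ok
==> scribe(p: /ste, c: nete)
<== created
==> asunit(v: -8298, u_from: yd, u_to: cm)
<== -18969228/25
==> closeout()
<== 2183-07-31
==> readout(p: /snarn_on)
<== slo
==> drift(n: 111)
<== 2183-11-19
==> scanf(p: /)
<== [rucre/, snarn_on, ste, venages]


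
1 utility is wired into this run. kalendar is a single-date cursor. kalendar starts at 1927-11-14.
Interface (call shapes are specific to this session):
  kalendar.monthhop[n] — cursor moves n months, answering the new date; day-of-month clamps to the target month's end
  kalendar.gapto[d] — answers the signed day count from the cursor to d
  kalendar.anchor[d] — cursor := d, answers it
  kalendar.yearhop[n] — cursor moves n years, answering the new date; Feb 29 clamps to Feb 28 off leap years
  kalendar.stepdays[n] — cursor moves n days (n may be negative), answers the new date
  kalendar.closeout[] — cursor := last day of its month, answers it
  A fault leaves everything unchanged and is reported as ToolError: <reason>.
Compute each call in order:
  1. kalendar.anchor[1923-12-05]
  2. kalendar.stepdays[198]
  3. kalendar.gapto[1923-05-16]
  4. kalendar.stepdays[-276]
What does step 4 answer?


Answer: 1923-09-18

Derivation:
CALL kalendar.anchor[1923-12-05]
RET  1923-12-05
CALL kalendar.stepdays[198]
RET  1924-06-20
CALL kalendar.gapto[1923-05-16]
RET  -401
CALL kalendar.stepdays[-276]
RET  1923-09-18


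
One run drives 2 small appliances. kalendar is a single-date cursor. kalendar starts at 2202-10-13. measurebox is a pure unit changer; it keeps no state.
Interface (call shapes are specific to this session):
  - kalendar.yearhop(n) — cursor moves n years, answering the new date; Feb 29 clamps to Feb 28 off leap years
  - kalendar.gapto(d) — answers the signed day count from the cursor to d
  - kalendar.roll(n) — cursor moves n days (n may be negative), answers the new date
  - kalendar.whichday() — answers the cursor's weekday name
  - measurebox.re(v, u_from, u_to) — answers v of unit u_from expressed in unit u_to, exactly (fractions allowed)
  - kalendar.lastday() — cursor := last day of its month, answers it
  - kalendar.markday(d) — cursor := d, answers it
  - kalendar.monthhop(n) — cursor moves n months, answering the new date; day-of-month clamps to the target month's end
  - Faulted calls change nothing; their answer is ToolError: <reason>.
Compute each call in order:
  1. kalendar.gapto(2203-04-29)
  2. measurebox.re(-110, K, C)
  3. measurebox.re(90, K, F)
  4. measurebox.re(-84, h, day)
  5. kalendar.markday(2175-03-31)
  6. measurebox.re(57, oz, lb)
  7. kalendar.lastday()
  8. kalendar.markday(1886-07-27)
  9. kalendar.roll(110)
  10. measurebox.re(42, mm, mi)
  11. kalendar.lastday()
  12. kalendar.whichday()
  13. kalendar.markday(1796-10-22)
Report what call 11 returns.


Answer: 1886-11-30

Derivation:
~$ kalendar.gapto 2203-04-29
  198
~$ measurebox.re -110 K C
  -7663/20
~$ measurebox.re 90 K F
  -29767/100
~$ measurebox.re -84 h day
  -7/2
~$ kalendar.markday 2175-03-31
  2175-03-31
~$ measurebox.re 57 oz lb
  57/16
~$ kalendar.lastday
  2175-03-31
~$ kalendar.markday 1886-07-27
  1886-07-27
~$ kalendar.roll 110
  1886-11-14
~$ measurebox.re 42 mm mi
  7/268224
~$ kalendar.lastday
  1886-11-30
~$ kalendar.whichday
  Tuesday
~$ kalendar.markday 1796-10-22
  1796-10-22


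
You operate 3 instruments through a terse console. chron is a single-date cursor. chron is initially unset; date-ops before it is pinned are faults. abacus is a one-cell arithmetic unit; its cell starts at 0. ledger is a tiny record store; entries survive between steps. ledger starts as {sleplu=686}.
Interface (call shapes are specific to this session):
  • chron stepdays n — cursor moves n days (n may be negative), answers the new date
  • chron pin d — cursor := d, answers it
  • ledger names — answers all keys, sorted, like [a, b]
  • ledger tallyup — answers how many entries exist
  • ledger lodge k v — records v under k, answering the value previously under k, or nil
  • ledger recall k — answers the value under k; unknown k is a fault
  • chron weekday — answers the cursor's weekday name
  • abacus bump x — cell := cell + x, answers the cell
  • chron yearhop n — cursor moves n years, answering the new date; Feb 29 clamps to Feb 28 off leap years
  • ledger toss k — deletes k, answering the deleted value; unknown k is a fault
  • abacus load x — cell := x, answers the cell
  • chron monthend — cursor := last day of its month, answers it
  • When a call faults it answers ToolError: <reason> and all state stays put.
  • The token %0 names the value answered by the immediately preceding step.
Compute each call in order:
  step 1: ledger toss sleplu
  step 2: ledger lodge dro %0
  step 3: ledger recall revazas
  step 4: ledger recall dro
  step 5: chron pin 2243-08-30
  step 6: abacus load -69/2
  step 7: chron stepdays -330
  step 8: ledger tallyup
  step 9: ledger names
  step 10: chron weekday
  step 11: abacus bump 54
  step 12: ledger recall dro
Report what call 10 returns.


-- ledger toss(sleplu) => 686
-- ledger lodge(dro, %0) => nil
-- ledger recall(revazas) => ToolError: no such key revazas
-- ledger recall(dro) => 686
-- chron pin(2243-08-30) => 2243-08-30
-- abacus load(-69/2) => -69/2
-- chron stepdays(-330) => 2242-10-04
-- ledger tallyup() => 1
-- ledger names() => [dro]
-- chron weekday() => Tuesday
-- abacus bump(54) => 39/2
-- ledger recall(dro) => 686

Answer: Tuesday


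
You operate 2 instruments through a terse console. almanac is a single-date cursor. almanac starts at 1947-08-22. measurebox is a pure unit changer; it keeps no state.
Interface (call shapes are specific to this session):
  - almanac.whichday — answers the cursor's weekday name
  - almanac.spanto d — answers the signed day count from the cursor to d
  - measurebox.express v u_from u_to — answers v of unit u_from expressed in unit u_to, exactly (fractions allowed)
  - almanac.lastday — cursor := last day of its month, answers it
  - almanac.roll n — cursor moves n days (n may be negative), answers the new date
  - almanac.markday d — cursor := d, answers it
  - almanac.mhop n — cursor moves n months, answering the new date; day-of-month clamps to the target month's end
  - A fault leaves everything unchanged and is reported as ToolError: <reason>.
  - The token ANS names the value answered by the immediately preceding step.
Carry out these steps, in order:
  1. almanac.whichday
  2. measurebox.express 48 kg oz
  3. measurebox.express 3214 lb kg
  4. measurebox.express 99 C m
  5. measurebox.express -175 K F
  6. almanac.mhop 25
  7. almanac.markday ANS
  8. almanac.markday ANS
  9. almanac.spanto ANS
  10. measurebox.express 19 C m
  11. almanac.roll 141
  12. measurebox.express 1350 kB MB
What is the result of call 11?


Do: almanac.whichday[]
See: Friday
Do: measurebox.express[v=48; u_from=kg; u_to=oz]
See: 76800000000/45359237
Do: measurebox.express[v=3214; u_from=lb; u_to=kg]
See: 72892293859/50000000
Do: measurebox.express[v=99; u_from=C; u_to=m]
See: ToolError: incompatible units
Do: measurebox.express[v=-175; u_from=K; u_to=F]
See: -77467/100
Do: almanac.mhop[n=25]
See: 1949-09-22
Do: almanac.markday[d=ANS]
See: 1949-09-22
Do: almanac.markday[d=ANS]
See: 1949-09-22
Do: almanac.spanto[d=ANS]
See: 0
Do: measurebox.express[v=19; u_from=C; u_to=m]
See: ToolError: incompatible units
Do: almanac.roll[n=141]
See: 1950-02-10
Do: measurebox.express[v=1350; u_from=kB; u_to=MB]
See: 27/20

Answer: 1950-02-10


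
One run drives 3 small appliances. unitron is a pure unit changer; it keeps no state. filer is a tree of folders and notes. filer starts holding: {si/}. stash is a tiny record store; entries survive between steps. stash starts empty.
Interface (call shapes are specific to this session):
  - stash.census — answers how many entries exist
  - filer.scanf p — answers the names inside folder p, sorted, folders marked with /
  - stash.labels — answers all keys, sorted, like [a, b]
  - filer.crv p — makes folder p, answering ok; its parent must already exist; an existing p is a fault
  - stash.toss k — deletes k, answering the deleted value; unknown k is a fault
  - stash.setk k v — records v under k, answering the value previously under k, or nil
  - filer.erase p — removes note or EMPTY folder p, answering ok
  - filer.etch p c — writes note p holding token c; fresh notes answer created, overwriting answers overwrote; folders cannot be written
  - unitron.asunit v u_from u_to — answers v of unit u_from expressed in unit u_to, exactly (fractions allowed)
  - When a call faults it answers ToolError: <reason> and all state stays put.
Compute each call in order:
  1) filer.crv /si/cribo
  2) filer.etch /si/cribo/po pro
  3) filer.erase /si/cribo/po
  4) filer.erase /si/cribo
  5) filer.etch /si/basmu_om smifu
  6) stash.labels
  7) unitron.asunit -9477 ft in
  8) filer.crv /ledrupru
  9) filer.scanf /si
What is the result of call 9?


Do: filer.crv[p='/si/cribo']
See: ok
Do: filer.etch[p='/si/cribo/po'; c='pro']
See: created
Do: filer.erase[p='/si/cribo/po']
See: ok
Do: filer.erase[p='/si/cribo']
See: ok
Do: filer.etch[p='/si/basmu_om'; c='smifu']
See: created
Do: stash.labels[]
See: []
Do: unitron.asunit[v='-9477'; u_from='ft'; u_to='in']
See: -113724
Do: filer.crv[p='/ledrupru']
See: ok
Do: filer.scanf[p='/si']
See: [basmu_om]

Answer: [basmu_om]


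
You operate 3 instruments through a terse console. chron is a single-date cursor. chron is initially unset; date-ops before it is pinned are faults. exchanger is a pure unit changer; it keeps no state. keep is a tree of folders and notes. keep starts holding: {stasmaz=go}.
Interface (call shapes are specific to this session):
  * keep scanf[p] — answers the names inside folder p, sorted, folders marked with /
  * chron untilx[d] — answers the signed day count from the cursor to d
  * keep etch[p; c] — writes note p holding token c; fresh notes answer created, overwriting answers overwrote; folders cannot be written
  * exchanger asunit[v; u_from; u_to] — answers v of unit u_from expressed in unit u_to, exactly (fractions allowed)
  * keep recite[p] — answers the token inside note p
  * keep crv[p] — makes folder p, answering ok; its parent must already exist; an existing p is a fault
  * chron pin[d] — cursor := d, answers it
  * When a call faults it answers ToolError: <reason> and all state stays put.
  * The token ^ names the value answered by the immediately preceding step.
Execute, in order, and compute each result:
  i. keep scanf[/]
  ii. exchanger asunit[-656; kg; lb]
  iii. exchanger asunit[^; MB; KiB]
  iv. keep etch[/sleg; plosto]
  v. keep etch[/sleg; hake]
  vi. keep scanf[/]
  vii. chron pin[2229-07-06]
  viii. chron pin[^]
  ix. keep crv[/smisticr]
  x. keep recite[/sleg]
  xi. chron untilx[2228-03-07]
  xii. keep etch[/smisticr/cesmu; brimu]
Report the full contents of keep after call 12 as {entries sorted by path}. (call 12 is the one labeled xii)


==> keep scanf(p: /)
<== [stasmaz]
==> exchanger asunit(v: -656, u_from: kg, u_to: lb)
<== -65600000000/45359237
==> exchanger asunit(v: ^, u_from: MB, u_to: KiB)
<== -64062500000000/45359237
==> keep etch(p: /sleg, c: plosto)
<== created
==> keep etch(p: /sleg, c: hake)
<== overwrote
==> keep scanf(p: /)
<== [sleg, stasmaz]
==> chron pin(d: 2229-07-06)
<== 2229-07-06
==> chron pin(d: ^)
<== 2229-07-06
==> keep crv(p: /smisticr)
<== ok
==> keep recite(p: /sleg)
<== hake
==> chron untilx(d: 2228-03-07)
<== -486
==> keep etch(p: /smisticr/cesmu, c: brimu)
<== created

Answer: {sleg=hake, smisticr/, smisticr/cesmu=brimu, stasmaz=go}


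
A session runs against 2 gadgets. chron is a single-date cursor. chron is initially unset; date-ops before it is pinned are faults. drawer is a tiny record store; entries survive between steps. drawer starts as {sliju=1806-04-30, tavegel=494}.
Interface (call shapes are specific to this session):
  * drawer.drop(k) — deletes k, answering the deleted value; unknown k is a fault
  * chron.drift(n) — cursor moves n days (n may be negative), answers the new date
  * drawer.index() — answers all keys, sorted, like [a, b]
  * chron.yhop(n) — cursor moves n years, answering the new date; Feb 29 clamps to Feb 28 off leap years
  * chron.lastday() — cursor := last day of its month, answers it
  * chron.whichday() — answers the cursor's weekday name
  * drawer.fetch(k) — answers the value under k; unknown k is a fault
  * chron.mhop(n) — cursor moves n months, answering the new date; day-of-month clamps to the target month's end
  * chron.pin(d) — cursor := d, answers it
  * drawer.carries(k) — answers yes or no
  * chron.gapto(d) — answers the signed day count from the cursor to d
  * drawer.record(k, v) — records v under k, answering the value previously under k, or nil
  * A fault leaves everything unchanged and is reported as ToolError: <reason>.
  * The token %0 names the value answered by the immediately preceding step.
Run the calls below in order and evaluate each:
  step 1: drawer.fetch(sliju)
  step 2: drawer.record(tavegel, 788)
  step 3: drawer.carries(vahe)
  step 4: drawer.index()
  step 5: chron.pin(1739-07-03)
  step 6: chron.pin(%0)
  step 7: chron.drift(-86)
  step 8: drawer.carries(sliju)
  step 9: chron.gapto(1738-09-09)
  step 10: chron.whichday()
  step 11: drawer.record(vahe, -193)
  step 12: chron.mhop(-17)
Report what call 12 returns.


Answer: 1737-11-08

Derivation:
==> fetch(k=sliju)
<== 1806-04-30
==> record(k=tavegel, v=788)
<== 494
==> carries(k=vahe)
<== no
==> index()
<== [sliju, tavegel]
==> pin(d=1739-07-03)
<== 1739-07-03
==> pin(d=%0)
<== 1739-07-03
==> drift(n=-86)
<== 1739-04-08
==> carries(k=sliju)
<== yes
==> gapto(d=1738-09-09)
<== -211
==> whichday()
<== Wednesday
==> record(k=vahe, v=-193)
<== nil
==> mhop(n=-17)
<== 1737-11-08


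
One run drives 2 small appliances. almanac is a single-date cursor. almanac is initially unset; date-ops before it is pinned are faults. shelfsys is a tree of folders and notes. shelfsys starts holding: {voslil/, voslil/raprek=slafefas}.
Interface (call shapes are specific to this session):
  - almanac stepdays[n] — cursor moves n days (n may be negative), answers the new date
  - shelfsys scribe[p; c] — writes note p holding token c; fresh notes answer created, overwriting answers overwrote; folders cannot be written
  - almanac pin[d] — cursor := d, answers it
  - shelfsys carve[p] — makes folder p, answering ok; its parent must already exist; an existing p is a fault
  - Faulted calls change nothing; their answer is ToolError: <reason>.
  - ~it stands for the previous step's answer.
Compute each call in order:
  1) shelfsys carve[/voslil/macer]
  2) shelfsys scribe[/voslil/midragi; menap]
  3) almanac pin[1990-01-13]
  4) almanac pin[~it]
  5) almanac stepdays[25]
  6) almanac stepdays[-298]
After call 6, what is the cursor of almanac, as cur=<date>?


Answer: cur=1989-04-15

Derivation:
Do: shelfsys carve[p: /voslil/macer]
See: ok
Do: shelfsys scribe[p: /voslil/midragi; c: menap]
See: created
Do: almanac pin[d: 1990-01-13]
See: 1990-01-13
Do: almanac pin[d: ~it]
See: 1990-01-13
Do: almanac stepdays[n: 25]
See: 1990-02-07
Do: almanac stepdays[n: -298]
See: 1989-04-15
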